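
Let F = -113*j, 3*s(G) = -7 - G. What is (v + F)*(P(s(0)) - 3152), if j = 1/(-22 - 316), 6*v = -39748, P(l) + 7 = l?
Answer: 31852360166/1521 ≈ 2.0942e+7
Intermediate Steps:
s(G) = -7/3 - G/3 (s(G) = (-7 - G)/3 = -7/3 - G/3)
P(l) = -7 + l
v = -19874/3 (v = (1/6)*(-39748) = -19874/3 ≈ -6624.7)
j = -1/338 (j = 1/(-338) = -1/338 ≈ -0.0029586)
F = 113/338 (F = -113*(-1/338) = 113/338 ≈ 0.33432)
(v + F)*(P(s(0)) - 3152) = (-19874/3 + 113/338)*((-7 + (-7/3 - 1/3*0)) - 3152) = -6717073*((-7 + (-7/3 + 0)) - 3152)/1014 = -6717073*((-7 - 7/3) - 3152)/1014 = -6717073*(-28/3 - 3152)/1014 = -6717073/1014*(-9484/3) = 31852360166/1521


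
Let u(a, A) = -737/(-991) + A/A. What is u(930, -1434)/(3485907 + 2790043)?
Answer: 864/3109733225 ≈ 2.7784e-7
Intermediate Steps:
u(a, A) = 1728/991 (u(a, A) = -737*(-1/991) + 1 = 737/991 + 1 = 1728/991)
u(930, -1434)/(3485907 + 2790043) = 1728/(991*(3485907 + 2790043)) = (1728/991)/6275950 = (1728/991)*(1/6275950) = 864/3109733225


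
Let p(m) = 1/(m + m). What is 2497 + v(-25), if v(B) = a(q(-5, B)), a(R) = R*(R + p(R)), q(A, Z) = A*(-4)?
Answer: 5795/2 ≈ 2897.5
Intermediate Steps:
p(m) = 1/(2*m)
q(A, Z) = -4*A
a(R) = R*(R + 1/(2*R))
v(B) = 801/2 (v(B) = ½ + (-4*(-5))² = ½ + 20² = ½ + 400 = 801/2)
2497 + v(-25) = 2497 + 801/2 = 5795/2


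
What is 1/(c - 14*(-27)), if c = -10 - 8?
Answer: 1/360 ≈ 0.0027778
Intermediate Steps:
c = -18
1/(c - 14*(-27)) = 1/(-18 - 14*(-27)) = 1/(-18 + 378) = 1/360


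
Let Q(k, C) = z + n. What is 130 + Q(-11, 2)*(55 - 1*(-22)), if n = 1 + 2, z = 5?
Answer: 746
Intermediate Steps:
n = 3
Q(k, C) = 8 (Q(k, C) = 5 + 3 = 8)
130 + Q(-11, 2)*(55 - 1*(-22)) = 130 + 8*(55 - 1*(-22)) = 130 + 8*(55 + 22) = 130 + 8*77 = 130 + 616 = 746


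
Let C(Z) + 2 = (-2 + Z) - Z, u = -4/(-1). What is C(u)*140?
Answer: -560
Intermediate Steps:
u = 4 (u = -4*(-1) = 4)
C(Z) = -4 (C(Z) = -2 + ((-2 + Z) - Z) = -2 - 2 = -4)
C(u)*140 = -4*140 = -560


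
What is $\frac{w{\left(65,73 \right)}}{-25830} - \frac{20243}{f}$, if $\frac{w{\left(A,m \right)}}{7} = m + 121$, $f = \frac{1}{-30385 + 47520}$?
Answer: $- \frac{639963720322}{1845} \approx -3.4686 \cdot 10^{8}$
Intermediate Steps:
$f = \frac{1}{17135} \approx 5.836 \cdot 10^{-5}$
$w{\left(A,m \right)} = 847 + 7 m$ ($w{\left(A,m \right)} = 7 \left(m + 121\right) = 7 \left(121 + m\right) = 847 + 7 m$)
$\frac{w{\left(65,73 \right)}}{-25830} - \frac{20243}{f} = \frac{847 + 7 \cdot 73}{-25830} - 20243 \frac{1}{\frac{1}{17135}} = \left(847 + 511\right) \left(- \frac{1}{25830}\right) - 346863805 = 1358 \left(- \frac{1}{25830}\right) - 346863805 = - \frac{97}{1845} - 346863805 = - \frac{639963720322}{1845}$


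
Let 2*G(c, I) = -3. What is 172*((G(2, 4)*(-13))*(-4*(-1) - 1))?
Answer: 10062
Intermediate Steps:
G(c, I) = -3/2 (G(c, I) = (½)*(-3) = -3/2)
172*((G(2, 4)*(-13))*(-4*(-1) - 1)) = 172*((-3/2*(-13))*(-4*(-1) - 1)) = 172*(39*(4 - 1)/2) = 172*((39/2)*3) = 172*(117/2) = 10062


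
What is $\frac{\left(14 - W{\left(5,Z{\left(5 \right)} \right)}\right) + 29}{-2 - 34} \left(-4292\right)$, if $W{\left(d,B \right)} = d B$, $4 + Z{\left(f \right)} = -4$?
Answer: $\frac{89059}{9} \approx 9895.4$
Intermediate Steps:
$Z{\left(f \right)} = -8$ ($Z{\left(f \right)} = -4 - 4 = -8$)
$W{\left(d,B \right)} = B d$
$\frac{\left(14 - W{\left(5,Z{\left(5 \right)} \right)}\right) + 29}{-2 - 34} \left(-4292\right) = \frac{\left(14 - \left(-8\right) 5\right) + 29}{-2 - 34} \left(-4292\right) = \frac{\left(14 - -40\right) + 29}{-36} \left(-4292\right) = \left(\left(14 + 40\right) + 29\right) \left(- \frac{1}{36}\right) \left(-4292\right) = \left(54 + 29\right) \left(- \frac{1}{36}\right) \left(-4292\right) = 83 \left(- \frac{1}{36}\right) \left(-4292\right) = \left(- \frac{83}{36}\right) \left(-4292\right) = \frac{89059}{9}$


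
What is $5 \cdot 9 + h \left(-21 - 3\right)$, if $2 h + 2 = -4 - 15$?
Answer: $297$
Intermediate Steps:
$h = - \frac{21}{2}$ ($h = -1 + \frac{-4 - 15}{2} = -1 + \frac{1}{2} \left(-19\right) = -1 - \frac{19}{2} = - \frac{21}{2} \approx -10.5$)
$5 \cdot 9 + h \left(-21 - 3\right) = 5 \cdot 9 - \frac{21 \left(-21 - 3\right)}{2} = 45 - -252 = 45 + 252 = 297$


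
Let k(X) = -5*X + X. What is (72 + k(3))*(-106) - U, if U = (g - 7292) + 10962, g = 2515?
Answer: -12545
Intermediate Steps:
k(X) = -4*X
U = 6185 (U = (2515 - 7292) + 10962 = -4777 + 10962 = 6185)
(72 + k(3))*(-106) - U = (72 - 4*3)*(-106) - 1*6185 = (72 - 12)*(-106) - 6185 = 60*(-106) - 6185 = -6360 - 6185 = -12545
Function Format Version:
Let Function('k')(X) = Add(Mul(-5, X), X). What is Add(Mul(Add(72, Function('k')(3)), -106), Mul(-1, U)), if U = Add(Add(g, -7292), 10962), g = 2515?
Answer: -12545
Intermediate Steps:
Function('k')(X) = Mul(-4, X)
U = 6185 (U = Add(Add(2515, -7292), 10962) = Add(-4777, 10962) = 6185)
Add(Mul(Add(72, Function('k')(3)), -106), Mul(-1, U)) = Add(Mul(Add(72, Mul(-4, 3)), -106), Mul(-1, 6185)) = Add(Mul(Add(72, -12), -106), -6185) = Add(Mul(60, -106), -6185) = Add(-6360, -6185) = -12545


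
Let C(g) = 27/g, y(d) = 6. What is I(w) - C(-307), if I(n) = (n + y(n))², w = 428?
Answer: 57825319/307 ≈ 1.8836e+5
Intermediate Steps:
I(n) = (6 + n)² (I(n) = (n + 6)² = (6 + n)²)
I(w) - C(-307) = (6 + 428)² - 27/(-307) = 434² - 27*(-1)/307 = 188356 - 1*(-27/307) = 188356 + 27/307 = 57825319/307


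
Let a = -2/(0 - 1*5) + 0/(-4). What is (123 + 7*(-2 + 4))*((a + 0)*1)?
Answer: 274/5 ≈ 54.800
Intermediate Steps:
a = ⅖ (a = -2/(0 - 5) + 0*(-¼) = -2/(-5) + 0 = -2*(-⅕) + 0 = ⅖ + 0 = ⅖ ≈ 0.40000)
(123 + 7*(-2 + 4))*((a + 0)*1) = (123 + 7*(-2 + 4))*((⅖ + 0)*1) = (123 + 7*2)*((⅖)*1) = (123 + 14)*(⅖) = 137*(⅖) = 274/5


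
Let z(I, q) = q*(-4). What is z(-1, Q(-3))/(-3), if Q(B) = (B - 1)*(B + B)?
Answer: 32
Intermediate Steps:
Q(B) = 2*B*(-1 + B) (Q(B) = (-1 + B)*(2*B) = 2*B*(-1 + B))
z(I, q) = -4*q
z(-1, Q(-3))/(-3) = (-8*(-3)*(-1 - 3))/(-3) = -(-4)*2*(-3)*(-4)/3 = -(-4)*24/3 = -⅓*(-96) = 32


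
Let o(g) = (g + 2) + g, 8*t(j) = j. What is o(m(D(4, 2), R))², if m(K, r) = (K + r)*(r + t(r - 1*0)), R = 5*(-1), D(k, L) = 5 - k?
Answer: 2209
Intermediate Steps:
R = -5
t(j) = j/8
m(K, r) = 9*r*(K + r)/8 (m(K, r) = (K + r)*(r + (r - 1*0)/8) = (K + r)*(r + (r + 0)/8) = (K + r)*(r + r/8) = (K + r)*(9*r/8) = 9*r*(K + r)/8)
o(g) = 2 + 2*g (o(g) = (2 + g) + g = 2 + 2*g)
o(m(D(4, 2), R))² = (2 + 2*((9/8)*(-5)*((5 - 1*4) - 5)))² = (2 + 2*((9/8)*(-5)*((5 - 4) - 5)))² = (2 + 2*((9/8)*(-5)*(1 - 5)))² = (2 + 2*((9/8)*(-5)*(-4)))² = (2 + 2*(45/2))² = (2 + 45)² = 47² = 2209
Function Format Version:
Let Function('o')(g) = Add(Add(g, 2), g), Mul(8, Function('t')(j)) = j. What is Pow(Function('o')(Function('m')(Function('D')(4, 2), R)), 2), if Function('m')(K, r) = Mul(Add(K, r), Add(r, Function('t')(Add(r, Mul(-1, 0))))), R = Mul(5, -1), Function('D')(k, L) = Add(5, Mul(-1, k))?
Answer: 2209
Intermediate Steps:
R = -5
Function('t')(j) = Mul(Rational(1, 8), j)
Function('m')(K, r) = Mul(Rational(9, 8), r, Add(K, r)) (Function('m')(K, r) = Mul(Add(K, r), Add(r, Mul(Rational(1, 8), Add(r, Mul(-1, 0))))) = Mul(Add(K, r), Add(r, Mul(Rational(1, 8), Add(r, 0)))) = Mul(Add(K, r), Add(r, Mul(Rational(1, 8), r))) = Mul(Add(K, r), Mul(Rational(9, 8), r)) = Mul(Rational(9, 8), r, Add(K, r)))
Function('o')(g) = Add(2, Mul(2, g)) (Function('o')(g) = Add(Add(2, g), g) = Add(2, Mul(2, g)))
Pow(Function('o')(Function('m')(Function('D')(4, 2), R)), 2) = Pow(Add(2, Mul(2, Mul(Rational(9, 8), -5, Add(Add(5, Mul(-1, 4)), -5)))), 2) = Pow(Add(2, Mul(2, Mul(Rational(9, 8), -5, Add(Add(5, -4), -5)))), 2) = Pow(Add(2, Mul(2, Mul(Rational(9, 8), -5, Add(1, -5)))), 2) = Pow(Add(2, Mul(2, Mul(Rational(9, 8), -5, -4))), 2) = Pow(Add(2, Mul(2, Rational(45, 2))), 2) = Pow(Add(2, 45), 2) = Pow(47, 2) = 2209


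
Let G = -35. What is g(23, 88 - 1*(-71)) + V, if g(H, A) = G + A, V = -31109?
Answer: -30985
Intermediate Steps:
g(H, A) = -35 + A
g(23, 88 - 1*(-71)) + V = (-35 + (88 - 1*(-71))) - 31109 = (-35 + (88 + 71)) - 31109 = (-35 + 159) - 31109 = 124 - 31109 = -30985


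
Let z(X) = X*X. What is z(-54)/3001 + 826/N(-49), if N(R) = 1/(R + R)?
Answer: -242922032/3001 ≈ -80947.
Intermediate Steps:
z(X) = X²
N(R) = 1/(2*R)
z(-54)/3001 + 826/N(-49) = (-54)²/3001 + 826/(((½)/(-49))) = 2916*(1/3001) + 826/(((½)*(-1/49))) = 2916/3001 + 826/(-1/98) = 2916/3001 + 826*(-98) = 2916/3001 - 80948 = -242922032/3001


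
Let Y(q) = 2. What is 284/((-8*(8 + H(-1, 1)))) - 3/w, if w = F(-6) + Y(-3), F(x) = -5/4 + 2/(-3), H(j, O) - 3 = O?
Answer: -935/24 ≈ -38.958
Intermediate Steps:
H(j, O) = 3 + O
F(x) = -23/12 (F(x) = -5*¼ + 2*(-⅓) = -5/4 - ⅔ = -23/12)
w = 1/12 (w = -23/12 + 2 = 1/12 ≈ 0.083333)
284/((-8*(8 + H(-1, 1)))) - 3/w = 284/((-8*(8 + (3 + 1)))) - 3/1/12 = 284/((-8*(8 + 4))) - 3*12 = 284/((-8*12)) - 36 = 284/(-96) - 36 = 284*(-1/96) - 36 = -71/24 - 36 = -935/24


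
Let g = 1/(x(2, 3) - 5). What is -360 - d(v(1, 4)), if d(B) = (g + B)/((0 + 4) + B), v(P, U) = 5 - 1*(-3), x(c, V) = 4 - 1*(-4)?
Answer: -12985/36 ≈ -360.69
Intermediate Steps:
x(c, V) = 8 (x(c, V) = 4 + 4 = 8)
v(P, U) = 8 (v(P, U) = 5 + 3 = 8)
g = ⅓ (g = 1/(8 - 5) = 1/3 = ⅓ ≈ 0.33333)
d(B) = (⅓ + B)/(4 + B) (d(B) = (⅓ + B)/((0 + 4) + B) = (⅓ + B)/(4 + B))
-360 - d(v(1, 4)) = -360 - (⅓ + 8)/(4 + 8) = -360 - 25/(12*3) = -360 - 1*25/36 = -360 - 25/36 = -12985/36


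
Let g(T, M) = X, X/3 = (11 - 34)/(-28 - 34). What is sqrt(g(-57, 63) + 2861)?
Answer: 29*sqrt(13082)/62 ≈ 53.499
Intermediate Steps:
X = 69/62 (X = 3*((11 - 34)/(-28 - 34)) = 3*(-23/(-62)) = 3*(-23*(-1/62)) = 3*(23/62) = 69/62 ≈ 1.1129)
g(T, M) = 69/62
sqrt(g(-57, 63) + 2861) = sqrt(69/62 + 2861) = sqrt(177451/62) = 29*sqrt(13082)/62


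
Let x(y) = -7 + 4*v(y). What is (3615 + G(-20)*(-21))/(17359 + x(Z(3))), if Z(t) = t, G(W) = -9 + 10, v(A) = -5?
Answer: 1797/8666 ≈ 0.20736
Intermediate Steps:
G(W) = 1
x(y) = -27 (x(y) = -7 + 4*(-5) = -7 - 20 = -27)
(3615 + G(-20)*(-21))/(17359 + x(Z(3))) = (3615 + 1*(-21))/(17359 - 27) = (3615 - 21)/17332 = 3594*(1/17332) = 1797/8666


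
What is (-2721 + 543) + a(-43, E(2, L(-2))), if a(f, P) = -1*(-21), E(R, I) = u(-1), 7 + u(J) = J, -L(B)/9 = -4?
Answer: -2157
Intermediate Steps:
L(B) = 36 (L(B) = -9*(-4) = 36)
u(J) = -7 + J
E(R, I) = -8 (E(R, I) = -7 - 1 = -8)
a(f, P) = 21
(-2721 + 543) + a(-43, E(2, L(-2))) = (-2721 + 543) + 21 = -2178 + 21 = -2157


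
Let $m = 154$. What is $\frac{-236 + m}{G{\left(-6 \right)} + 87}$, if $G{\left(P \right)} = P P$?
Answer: $- \frac{2}{3} \approx -0.66667$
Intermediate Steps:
$G{\left(P \right)} = P^{2}$
$\frac{-236 + m}{G{\left(-6 \right)} + 87} = \frac{-236 + 154}{\left(-6\right)^{2} + 87} = - \frac{82}{36 + 87} = - \frac{82}{123} = \left(-82\right) \frac{1}{123} = - \frac{2}{3}$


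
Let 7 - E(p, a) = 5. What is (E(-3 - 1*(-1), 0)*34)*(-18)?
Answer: -1224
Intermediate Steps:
E(p, a) = 2 (E(p, a) = 7 - 1*5 = 7 - 5 = 2)
(E(-3 - 1*(-1), 0)*34)*(-18) = (2*34)*(-18) = 68*(-18) = -1224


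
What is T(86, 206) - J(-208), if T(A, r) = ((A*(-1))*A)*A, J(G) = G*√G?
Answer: -636056 + 832*I*√13 ≈ -6.3606e+5 + 2999.8*I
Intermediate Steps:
J(G) = G^(3/2)
T(A, r) = -A³ (T(A, r) = ((-A)*A)*A = (-A²)*A = -A³)
T(86, 206) - J(-208) = -1*86³ - (-208)^(3/2) = -1*636056 - (-832)*I*√13 = -636056 + 832*I*√13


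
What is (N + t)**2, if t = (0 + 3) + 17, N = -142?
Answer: 14884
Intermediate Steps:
t = 20 (t = 3 + 17 = 20)
(N + t)**2 = (-142 + 20)**2 = (-122)**2 = 14884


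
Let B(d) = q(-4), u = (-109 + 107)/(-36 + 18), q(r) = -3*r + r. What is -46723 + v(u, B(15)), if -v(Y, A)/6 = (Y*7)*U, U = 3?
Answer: -46737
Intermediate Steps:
q(r) = -2*r
u = ⅑ (u = -2/(-18) = -2*(-1/18) = ⅑ ≈ 0.11111)
B(d) = 8 (B(d) = -2*(-4) = 8)
v(Y, A) = -126*Y (v(Y, A) = -6*Y*7*3 = -6*7*Y*3 = -126*Y)
-46723 + v(u, B(15)) = -46723 - 126*⅑ = -46723 - 14 = -46737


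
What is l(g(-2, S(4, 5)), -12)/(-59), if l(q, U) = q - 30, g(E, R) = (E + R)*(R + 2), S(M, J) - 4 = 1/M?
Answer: 255/944 ≈ 0.27013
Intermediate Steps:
S(M, J) = 4 + 1/M
g(E, R) = (2 + R)*(E + R) (g(E, R) = (E + R)*(2 + R) = (2 + R)*(E + R))
l(q, U) = -30 + q
l(g(-2, S(4, 5)), -12)/(-59) = (-30 + ((4 + 1/4)**2 + 2*(-2) + 2*(4 + 1/4) - 2*(4 + 1/4)))/(-59) = (-30 + ((4 + 1/4)**2 - 4 + 2*(4 + 1/4) - 2*(4 + 1/4)))*(-1/59) = (-30 + ((17/4)**2 - 4 + 2*(17/4) - 2*17/4))*(-1/59) = (-30 + (289/16 - 4 + 17/2 - 17/2))*(-1/59) = (-30 + 225/16)*(-1/59) = -255/16*(-1/59) = 255/944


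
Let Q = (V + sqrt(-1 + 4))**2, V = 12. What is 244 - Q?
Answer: 97 - 24*sqrt(3) ≈ 55.431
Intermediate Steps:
Q = (12 + sqrt(3))**2 (Q = (12 + sqrt(-1 + 4))**2 = (12 + sqrt(3))**2 ≈ 188.57)
244 - Q = 244 - (12 + sqrt(3))**2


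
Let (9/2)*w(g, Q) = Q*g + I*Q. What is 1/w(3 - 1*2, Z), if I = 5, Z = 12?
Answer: 1/16 ≈ 0.062500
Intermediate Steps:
w(g, Q) = 10*Q/9 + 2*Q*g/9 (w(g, Q) = 2*(Q*g + 5*Q)/9 = 2*(5*Q + Q*g)/9 = 10*Q/9 + 2*Q*g/9)
1/w(3 - 1*2, Z) = 1/((2/9)*12*(5 + (3 - 1*2))) = 1/((2/9)*12*(5 + (3 - 2))) = 1/((2/9)*12*(5 + 1)) = 1/((2/9)*12*6) = 1/16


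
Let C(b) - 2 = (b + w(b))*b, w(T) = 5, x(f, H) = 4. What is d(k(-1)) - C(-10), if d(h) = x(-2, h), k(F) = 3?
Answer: -48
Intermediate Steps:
d(h) = 4
C(b) = 2 + b*(5 + b) (C(b) = 2 + (b + 5)*b = 2 + (5 + b)*b = 2 + b*(5 + b))
d(k(-1)) - C(-10) = 4 - (2 + (-10)**2 + 5*(-10)) = 4 - (2 + 100 - 50) = 4 - 1*52 = 4 - 52 = -48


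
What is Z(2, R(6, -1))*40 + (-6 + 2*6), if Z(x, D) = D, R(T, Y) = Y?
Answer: -34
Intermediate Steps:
Z(2, R(6, -1))*40 + (-6 + 2*6) = -1*40 + (-6 + 2*6) = -40 + (-6 + 12) = -40 + 6 = -34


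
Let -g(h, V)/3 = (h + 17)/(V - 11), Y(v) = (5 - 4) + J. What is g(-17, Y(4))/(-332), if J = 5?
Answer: 0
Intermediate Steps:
Y(v) = 6 (Y(v) = (5 - 4) + 5 = 1 + 5 = 6)
g(h, V) = -3*(17 + h)/(-11 + V) (g(h, V) = -3*(h + 17)/(V - 11) = -3*(17 + h)/(-11 + V))
g(-17, Y(4))/(-332) = (3*(-17 - 1*(-17))/(-11 + 6))/(-332) = (3*(-17 + 17)/(-5))*(-1/332) = (3*(-⅕)*0)*(-1/332) = 0*(-1/332) = 0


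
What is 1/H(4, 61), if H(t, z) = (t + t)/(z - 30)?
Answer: 31/8 ≈ 3.8750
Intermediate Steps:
H(t, z) = 2*t/(-30 + z) (H(t, z) = (2*t)/(-30 + z) = 2*t/(-30 + z))
1/H(4, 61) = 1/(2*4/(-30 + 61)) = 1/(2*4/31) = 1/(2*4*(1/31)) = 1/(8/31) = 31/8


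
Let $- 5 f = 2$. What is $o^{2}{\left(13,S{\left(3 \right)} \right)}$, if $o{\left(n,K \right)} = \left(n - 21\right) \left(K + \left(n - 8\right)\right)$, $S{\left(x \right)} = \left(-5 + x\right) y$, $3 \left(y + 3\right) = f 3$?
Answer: $\frac{222784}{25} \approx 8911.4$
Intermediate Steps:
$f = - \frac{2}{5}$ ($f = \left(- \frac{1}{5}\right) 2 = - \frac{2}{5} \approx -0.4$)
$y = - \frac{17}{5}$ ($y = -3 + \frac{\left(- \frac{2}{5}\right) 3}{3} = -3 + \frac{1}{3} \left(- \frac{6}{5}\right) = -3 - \frac{2}{5} = - \frac{17}{5} \approx -3.4$)
$S{\left(x \right)} = 17 - \frac{17 x}{5}$ ($S{\left(x \right)} = \left(-5 + x\right) \left(- \frac{17}{5}\right) = 17 - \frac{17 x}{5}$)
$o{\left(n,K \right)} = \left(-21 + n\right) \left(-8 + K + n\right)$ ($o{\left(n,K \right)} = \left(-21 + n\right) \left(K + \left(n - 8\right)\right) = \left(-21 + n\right) \left(K + \left(-8 + n\right)\right) = \left(-21 + n\right) \left(-8 + K + n\right)$)
$o^{2}{\left(13,S{\left(3 \right)} \right)} = \left(168 + 13^{2} - 377 - 21 \left(17 - \frac{51}{5}\right) + \left(17 - \frac{51}{5}\right) 13\right)^{2} = \left(168 + 169 - 377 - 21 \left(17 - \frac{51}{5}\right) + \left(17 - \frac{51}{5}\right) 13\right)^{2} = \left(168 + 169 - 377 - \frac{714}{5} + \frac{34}{5} \cdot 13\right)^{2} = \left(168 + 169 - 377 - \frac{714}{5} + \frac{442}{5}\right)^{2} = \left(- \frac{472}{5}\right)^{2} = \frac{222784}{25}$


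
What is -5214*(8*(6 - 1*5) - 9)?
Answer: 5214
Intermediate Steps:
-5214*(8*(6 - 1*5) - 9) = -5214*(8*(6 - 5) - 9) = -5214*(8*1 - 9) = -5214*(8 - 9) = -5214*(-1) = 5214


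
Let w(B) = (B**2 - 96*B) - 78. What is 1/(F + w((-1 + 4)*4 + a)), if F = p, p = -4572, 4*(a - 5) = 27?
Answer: -16/101855 ≈ -0.00015709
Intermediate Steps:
a = 47/4 (a = 5 + (1/4)*27 = 5 + 27/4 = 47/4 ≈ 11.750)
w(B) = -78 + B**2 - 96*B
F = -4572
1/(F + w((-1 + 4)*4 + a)) = 1/(-4572 + (-78 + ((-1 + 4)*4 + 47/4)**2 - 96*((-1 + 4)*4 + 47/4))) = 1/(-4572 + (-78 + (3*4 + 47/4)**2 - 96*(3*4 + 47/4))) = 1/(-4572 + (-78 + (12 + 47/4)**2 - 96*(12 + 47/4))) = 1/(-4572 + (-78 + (95/4)**2 - 96*95/4)) = 1/(-4572 + (-78 + 9025/16 - 2280)) = 1/(-4572 - 28703/16) = 1/(-101855/16) = -16/101855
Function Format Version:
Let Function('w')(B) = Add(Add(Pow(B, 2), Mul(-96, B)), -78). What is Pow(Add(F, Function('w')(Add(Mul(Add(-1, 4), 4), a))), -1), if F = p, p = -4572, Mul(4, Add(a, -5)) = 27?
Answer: Rational(-16, 101855) ≈ -0.00015709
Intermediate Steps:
a = Rational(47, 4) (a = Add(5, Mul(Rational(1, 4), 27)) = Add(5, Rational(27, 4)) = Rational(47, 4) ≈ 11.750)
Function('w')(B) = Add(-78, Pow(B, 2), Mul(-96, B))
F = -4572
Pow(Add(F, Function('w')(Add(Mul(Add(-1, 4), 4), a))), -1) = Pow(Add(-4572, Add(-78, Pow(Add(Mul(Add(-1, 4), 4), Rational(47, 4)), 2), Mul(-96, Add(Mul(Add(-1, 4), 4), Rational(47, 4))))), -1) = Pow(Add(-4572, Add(-78, Pow(Add(Mul(3, 4), Rational(47, 4)), 2), Mul(-96, Add(Mul(3, 4), Rational(47, 4))))), -1) = Pow(Add(-4572, Add(-78, Pow(Add(12, Rational(47, 4)), 2), Mul(-96, Add(12, Rational(47, 4))))), -1) = Pow(Add(-4572, Add(-78, Pow(Rational(95, 4), 2), Mul(-96, Rational(95, 4)))), -1) = Pow(Add(-4572, Add(-78, Rational(9025, 16), -2280)), -1) = Pow(Add(-4572, Rational(-28703, 16)), -1) = Pow(Rational(-101855, 16), -1) = Rational(-16, 101855)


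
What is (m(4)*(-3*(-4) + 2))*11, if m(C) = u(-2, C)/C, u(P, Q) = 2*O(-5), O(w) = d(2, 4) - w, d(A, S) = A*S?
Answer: 1001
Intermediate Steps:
O(w) = 8 - w (O(w) = 2*4 - w = 8 - w)
u(P, Q) = 26 (u(P, Q) = 2*(8 - 1*(-5)) = 2*(8 + 5) = 2*13 = 26)
m(C) = 26/C
(m(4)*(-3*(-4) + 2))*11 = ((26/4)*(-3*(-4) + 2))*11 = ((26*(¼))*(12 + 2))*11 = ((13/2)*14)*11 = 91*11 = 1001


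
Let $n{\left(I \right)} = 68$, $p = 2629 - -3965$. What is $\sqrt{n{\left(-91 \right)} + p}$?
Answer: $\sqrt{6662} \approx 81.621$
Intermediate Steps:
$p = 6594$ ($p = 2629 + 3965 = 6594$)
$\sqrt{n{\left(-91 \right)} + p} = \sqrt{68 + 6594} = \sqrt{6662}$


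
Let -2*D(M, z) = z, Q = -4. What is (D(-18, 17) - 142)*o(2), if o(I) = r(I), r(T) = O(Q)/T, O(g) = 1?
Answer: -301/4 ≈ -75.250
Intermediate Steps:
D(M, z) = -z/2
r(T) = 1/T
o(I) = 1/I
(D(-18, 17) - 142)*o(2) = (-1/2*17 - 142)/2 = (-17/2 - 142)*(1/2) = -301/2*1/2 = -301/4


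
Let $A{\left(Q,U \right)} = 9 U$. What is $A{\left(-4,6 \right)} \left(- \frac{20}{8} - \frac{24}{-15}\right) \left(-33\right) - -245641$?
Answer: $\frac{1236224}{5} \approx 2.4724 \cdot 10^{5}$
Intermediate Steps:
$A{\left(-4,6 \right)} \left(- \frac{20}{8} - \frac{24}{-15}\right) \left(-33\right) - -245641 = 9 \cdot 6 \left(- \frac{20}{8} - \frac{24}{-15}\right) \left(-33\right) - -245641 = 54 \left(\left(-20\right) \frac{1}{8} - - \frac{8}{5}\right) \left(-33\right) + 245641 = 54 \left(- \frac{5}{2} + \frac{8}{5}\right) \left(-33\right) + 245641 = 54 \left(- \frac{9}{10}\right) \left(-33\right) + 245641 = \left(- \frac{243}{5}\right) \left(-33\right) + 245641 = \frac{8019}{5} + 245641 = \frac{1236224}{5}$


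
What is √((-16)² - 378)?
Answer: I*√122 ≈ 11.045*I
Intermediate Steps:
√((-16)² - 378) = √(256 - 378) = √(-122) = I*√122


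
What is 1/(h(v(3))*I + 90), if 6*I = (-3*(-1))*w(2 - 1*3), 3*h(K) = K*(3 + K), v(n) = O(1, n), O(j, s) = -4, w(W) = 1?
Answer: 3/272 ≈ 0.011029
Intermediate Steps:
v(n) = -4
h(K) = K*(3 + K)/3 (h(K) = (K*(3 + K))/3 = K*(3 + K)/3)
I = ½ (I = (-3*(-1)*1)/6 = (3*1)/6 = (⅙)*3 = ½ ≈ 0.50000)
1/(h(v(3))*I + 90) = 1/(((⅓)*(-4)*(3 - 4))*(½) + 90) = 1/(((⅓)*(-4)*(-1))*(½) + 90) = 1/((4/3)*(½) + 90) = 1/(⅔ + 90) = 1/(272/3) = 3/272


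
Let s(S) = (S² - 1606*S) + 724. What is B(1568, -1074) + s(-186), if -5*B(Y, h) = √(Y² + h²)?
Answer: 334036 - 2*√36121 ≈ 3.3366e+5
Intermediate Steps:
B(Y, h) = -√(Y² + h²)/5
s(S) = 724 + S² - 1606*S
B(1568, -1074) + s(-186) = -√(1568² + (-1074)²)/5 + (724 + (-186)² - 1606*(-186)) = -√(2458624 + 1153476)/5 + (724 + 34596 + 298716) = -2*√36121 + 334036 = 334036 - 2*√36121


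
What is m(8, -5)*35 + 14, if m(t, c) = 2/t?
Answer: 91/4 ≈ 22.750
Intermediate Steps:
m(8, -5)*35 + 14 = (2/8)*35 + 14 = (2*(⅛))*35 + 14 = (¼)*35 + 14 = 35/4 + 14 = 91/4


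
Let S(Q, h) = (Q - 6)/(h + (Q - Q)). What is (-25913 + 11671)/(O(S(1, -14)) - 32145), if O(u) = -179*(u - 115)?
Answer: 199388/162735 ≈ 1.2252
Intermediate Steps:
S(Q, h) = (-6 + Q)/h (S(Q, h) = (-6 + Q)/(h + 0) = (-6 + Q)/h)
O(u) = 20585 - 179*u (O(u) = -179*(-115 + u) = 20585 - 179*u)
(-25913 + 11671)/(O(S(1, -14)) - 32145) = (-25913 + 11671)/((20585 - 179*(-6 + 1)/(-14)) - 32145) = -14242/((20585 - (-179)*(-5)/14) - 32145) = -14242/((20585 - 179*5/14) - 32145) = -14242/((20585 - 895/14) - 32145) = -14242/(287295/14 - 32145) = -14242/(-162735/14) = -14242*(-14/162735) = 199388/162735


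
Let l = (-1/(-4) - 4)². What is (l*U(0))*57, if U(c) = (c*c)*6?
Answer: 0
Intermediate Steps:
U(c) = 6*c² (U(c) = c²*6 = 6*c²)
l = 225/16 (l = (-1*(-¼) - 4)² = (¼ - 4)² = (-15/4)² = 225/16 ≈ 14.063)
(l*U(0))*57 = (225*(6*0²)/16)*57 = (225*(6*0)/16)*57 = ((225/16)*0)*57 = 0*57 = 0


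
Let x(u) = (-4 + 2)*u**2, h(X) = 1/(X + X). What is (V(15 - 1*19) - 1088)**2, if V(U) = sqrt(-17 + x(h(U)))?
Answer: (8704 - I*sqrt(1090))**2/64 ≈ 1.1837e+6 - 8980.1*I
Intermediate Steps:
h(X) = 1/(2*X)
x(u) = -2*u**2
V(U) = sqrt(-17 - 1/(2*U**2)) (V(U) = sqrt(-17 - 2*1/(4*U**2)) = sqrt(-17 - 1/(2*U**2)))
(V(15 - 1*19) - 1088)**2 = (sqrt(-68 - 2/(15 - 1*19)**2)/2 - 1088)**2 = (sqrt(-68 - 2/(15 - 19)**2)/2 - 1088)**2 = (sqrt(-68 - 2/(-4)**2)/2 - 1088)**2 = (sqrt(-68 - 2*1/16)/2 - 1088)**2 = (sqrt(-68 - 1/8)/2 - 1088)**2 = (sqrt(-545/8)/2 - 1088)**2 = ((I*sqrt(1090)/4)/2 - 1088)**2 = (I*sqrt(1090)/8 - 1088)**2 = (-1088 + I*sqrt(1090)/8)**2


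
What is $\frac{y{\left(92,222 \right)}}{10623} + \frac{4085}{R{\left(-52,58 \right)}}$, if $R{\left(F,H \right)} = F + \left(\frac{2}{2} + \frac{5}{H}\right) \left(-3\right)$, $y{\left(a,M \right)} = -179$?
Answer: $- \frac{503496217}{6809343} \approx -73.942$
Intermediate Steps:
$R{\left(F,H \right)} = -3 + F - \frac{15}{H}$ ($R{\left(F,H \right)} = F + \left(2 \cdot \frac{1}{2} + \frac{5}{H}\right) \left(-3\right) = F + \left(1 + \frac{5}{H}\right) \left(-3\right) = F - \left(3 + \frac{15}{H}\right) = -3 + F - \frac{15}{H}$)
$\frac{y{\left(92,222 \right)}}{10623} + \frac{4085}{R{\left(-52,58 \right)}} = - \frac{179}{10623} + \frac{4085}{-3 - 52 - \frac{15}{58}} = - \frac{179}{10623} + \frac{4085}{- \frac{3205}{58}} = - \frac{179}{10623} + 4085 \left(- \frac{58}{3205}\right) = - \frac{179}{10623} - \frac{47386}{641} = - \frac{503496217}{6809343}$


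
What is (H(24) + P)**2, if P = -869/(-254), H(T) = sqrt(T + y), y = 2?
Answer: 2432577/64516 + 869*sqrt(26)/127 ≈ 72.595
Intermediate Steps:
H(T) = sqrt(2 + T) (H(T) = sqrt(T + 2) = sqrt(2 + T))
P = 869/254 (P = -869*(-1/254) = 869/254 ≈ 3.4213)
(H(24) + P)**2 = (sqrt(2 + 24) + 869/254)**2 = (sqrt(26) + 869/254)**2 = (869/254 + sqrt(26))**2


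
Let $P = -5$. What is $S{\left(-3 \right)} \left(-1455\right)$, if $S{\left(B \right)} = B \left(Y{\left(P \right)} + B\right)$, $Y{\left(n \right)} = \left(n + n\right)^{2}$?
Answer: $423405$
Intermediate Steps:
$Y{\left(n \right)} = 4 n^{2}$ ($Y{\left(n \right)} = \left(2 n\right)^{2} = 4 n^{2}$)
$S{\left(B \right)} = B \left(100 + B\right)$ ($S{\left(B \right)} = B \left(4 \left(-5\right)^{2} + B\right) = B \left(4 \cdot 25 + B\right) = B \left(100 + B\right)$)
$S{\left(-3 \right)} \left(-1455\right) = - 3 \left(100 - 3\right) \left(-1455\right) = \left(-3\right) 97 \left(-1455\right) = \left(-291\right) \left(-1455\right) = 423405$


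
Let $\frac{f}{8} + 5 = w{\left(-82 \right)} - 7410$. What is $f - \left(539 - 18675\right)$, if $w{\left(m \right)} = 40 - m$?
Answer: $-40208$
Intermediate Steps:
$f = -58344$ ($f = -40 + 8 \left(\left(40 - -82\right) - 7410\right) = -40 + 8 \left(\left(40 + 82\right) - 7410\right) = -40 + 8 \left(122 - 7410\right) = -40 + 8 \left(-7288\right) = -40 - 58304 = -58344$)
$f - \left(539 - 18675\right) = -58344 - \left(539 - 18675\right) = -58344 - -18136 = -58344 + 18136 = -40208$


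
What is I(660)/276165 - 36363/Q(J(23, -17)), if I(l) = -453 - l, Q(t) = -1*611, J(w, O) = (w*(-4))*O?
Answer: 3347169284/56245605 ≈ 59.510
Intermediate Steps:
J(w, O) = -4*O*w (J(w, O) = (-4*w)*O = -4*O*w)
Q(t) = -611
I(660)/276165 - 36363/Q(J(23, -17)) = (-453 - 1*660)/276165 - 36363/(-611) = (-453 - 660)*(1/276165) - 36363*(-1/611) = -1113*1/276165 + 36363/611 = -371/92055 + 36363/611 = 3347169284/56245605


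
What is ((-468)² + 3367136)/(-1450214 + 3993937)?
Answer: 3586160/2543723 ≈ 1.4098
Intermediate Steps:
((-468)² + 3367136)/(-1450214 + 3993937) = (219024 + 3367136)/2543723 = 3586160*(1/2543723) = 3586160/2543723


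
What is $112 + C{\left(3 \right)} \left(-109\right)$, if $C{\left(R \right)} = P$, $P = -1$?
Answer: $221$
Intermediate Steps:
$C{\left(R \right)} = -1$
$112 + C{\left(3 \right)} \left(-109\right) = 112 - -109 = 112 + 109 = 221$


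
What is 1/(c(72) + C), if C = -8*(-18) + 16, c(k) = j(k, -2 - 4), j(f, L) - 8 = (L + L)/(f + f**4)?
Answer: 2239494/376234991 ≈ 0.0059524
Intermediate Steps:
j(f, L) = 8 + 2*L/(f + f**4) (j(f, L) = 8 + (L + L)/(f + f**4) = 8 + (2*L)/(f + f**4) = 8 + 2*L/(f + f**4))
c(k) = (-12 + 8*k + 8*k**4)/(k + k**4) (c(k) = (2*(-2 - 4) + 8*k + 8*k**4)/(k + k**4) = (2*(-6) + 8*k + 8*k**4)/(k + k**4) = (-12 + 8*k + 8*k**4)/(k + k**4))
C = 160 (C = 144 + 16 = 160)
1/(c(72) + C) = 1/((-12 + 8*72 + 8*72**4)/(72 + 72**4) + 160) = 1/((-12 + 576 + 8*26873856)/(72 + 26873856) + 160) = 1/((-12 + 576 + 214990848)/26873928 + 160) = 1/((1/26873928)*214991412 + 160) = 1/(17915951/2239494 + 160) = 1/(376234991/2239494) = 2239494/376234991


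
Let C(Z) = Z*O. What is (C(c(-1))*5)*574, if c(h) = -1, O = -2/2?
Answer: 2870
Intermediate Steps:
O = -1 (O = -2*½ = -1)
C(Z) = -Z (C(Z) = Z*(-1) = -Z)
(C(c(-1))*5)*574 = (-1*(-1)*5)*574 = (1*5)*574 = 5*574 = 2870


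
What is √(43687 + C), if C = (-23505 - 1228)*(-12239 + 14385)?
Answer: I*√53033331 ≈ 7282.4*I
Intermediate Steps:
C = -53077018 (C = -24733*2146 = -53077018)
√(43687 + C) = √(43687 - 53077018) = √(-53033331) = I*√53033331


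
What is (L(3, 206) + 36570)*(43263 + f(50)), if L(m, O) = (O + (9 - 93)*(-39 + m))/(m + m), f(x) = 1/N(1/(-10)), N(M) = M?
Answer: 4815140225/3 ≈ 1.6050e+9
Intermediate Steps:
f(x) = -10 (f(x) = 1/(1/(-10)) = 1/(-⅒) = -10)
L(m, O) = (3276 + O - 84*m)/(2*m) (L(m, O) = (O - 84*(-39 + m))/((2*m)) = (O + (3276 - 84*m))*(1/(2*m)) = (3276 + O - 84*m)*(1/(2*m)) = (3276 + O - 84*m)/(2*m))
(L(3, 206) + 36570)*(43263 + f(50)) = ((½)*(3276 + 206 - 84*3)/3 + 36570)*(43263 - 10) = ((½)*(⅓)*(3276 + 206 - 252) + 36570)*43253 = ((½)*(⅓)*3230 + 36570)*43253 = (1615/3 + 36570)*43253 = (111325/3)*43253 = 4815140225/3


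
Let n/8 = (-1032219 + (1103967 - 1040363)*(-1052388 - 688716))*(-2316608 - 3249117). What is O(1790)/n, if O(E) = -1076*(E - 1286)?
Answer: -7532/68484521390308375 ≈ -1.0998e-13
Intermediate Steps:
O(E) = 1383736 - 1076*E (O(E) = -1076*(-1286 + E) = 1383736 - 1076*E)
n = 4930885540102203000 (n = 8*((-1032219 + (1103967 - 1040363)*(-1052388 - 688716))*(-2316608 - 3249117)) = 8*((-1032219 + 63604*(-1741104))*(-5565725)) = 8*((-1032219 - 110741178816)*(-5565725)) = 8*(-110742211035*(-5565725)) = 8*616360692512775375 = 4930885540102203000)
O(1790)/n = (1383736 - 1076*1790)/4930885540102203000 = (1383736 - 1926040)*(1/4930885540102203000) = -542304*1/4930885540102203000 = -7532/68484521390308375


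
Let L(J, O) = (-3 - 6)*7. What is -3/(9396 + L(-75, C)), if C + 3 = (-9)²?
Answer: -1/3111 ≈ -0.00032144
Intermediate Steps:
C = 78 (C = -3 + (-9)² = -3 + 81 = 78)
L(J, O) = -63 (L(J, O) = -9*7 = -63)
-3/(9396 + L(-75, C)) = -3/(9396 - 63) = -3/9333 = (1/9333)*(-3) = -1/3111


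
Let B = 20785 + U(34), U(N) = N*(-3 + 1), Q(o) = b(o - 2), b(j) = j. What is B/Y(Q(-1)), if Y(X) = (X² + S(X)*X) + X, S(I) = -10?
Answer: 20717/36 ≈ 575.47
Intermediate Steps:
Q(o) = -2 + o (Q(o) = o - 2 = -2 + o)
U(N) = -2*N (U(N) = N*(-2) = -2*N)
B = 20717 (B = 20785 - 2*34 = 20785 - 68 = 20717)
Y(X) = X² - 9*X (Y(X) = (X² - 10*X) + X = X² - 9*X)
B/Y(Q(-1)) = 20717/(((-2 - 1)*(-9 + (-2 - 1)))) = 20717/((-3*(-9 - 3))) = 20717/((-3*(-12))) = 20717/36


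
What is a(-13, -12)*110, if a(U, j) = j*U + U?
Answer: 15730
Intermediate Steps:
a(U, j) = U + U*j (a(U, j) = U*j + U = U + U*j)
a(-13, -12)*110 = -13*(1 - 12)*110 = -13*(-11)*110 = 143*110 = 15730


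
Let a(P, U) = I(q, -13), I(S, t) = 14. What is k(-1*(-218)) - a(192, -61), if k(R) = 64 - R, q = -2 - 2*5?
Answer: -168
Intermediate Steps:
q = -12 (q = -2 - 10 = -12)
a(P, U) = 14
k(-1*(-218)) - a(192, -61) = (64 - (-1)*(-218)) - 1*14 = (64 - 1*218) - 14 = (64 - 218) - 14 = -154 - 14 = -168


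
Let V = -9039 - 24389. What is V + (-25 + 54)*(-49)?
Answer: -34849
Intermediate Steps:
V = -33428
V + (-25 + 54)*(-49) = -33428 + (-25 + 54)*(-49) = -33428 + 29*(-49) = -33428 - 1421 = -34849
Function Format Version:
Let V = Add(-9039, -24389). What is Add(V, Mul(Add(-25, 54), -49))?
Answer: -34849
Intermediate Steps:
V = -33428
Add(V, Mul(Add(-25, 54), -49)) = Add(-33428, Mul(Add(-25, 54), -49)) = Add(-33428, Mul(29, -49)) = Add(-33428, -1421) = -34849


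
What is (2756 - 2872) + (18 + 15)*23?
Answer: 643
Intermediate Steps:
(2756 - 2872) + (18 + 15)*23 = -116 + 33*23 = -116 + 759 = 643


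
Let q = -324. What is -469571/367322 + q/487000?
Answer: -14300005583/11180363375 ≈ -1.2790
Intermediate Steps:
-469571/367322 + q/487000 = -469571/367322 - 324/487000 = -469571*1/367322 - 324*1/487000 = -469571/367322 - 81/121750 = -14300005583/11180363375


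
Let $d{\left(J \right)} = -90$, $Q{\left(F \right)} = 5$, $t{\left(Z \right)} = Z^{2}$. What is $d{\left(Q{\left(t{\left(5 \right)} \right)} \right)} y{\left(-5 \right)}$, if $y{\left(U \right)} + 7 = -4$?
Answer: $990$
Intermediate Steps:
$y{\left(U \right)} = -11$ ($y{\left(U \right)} = -7 - 4 = -11$)
$d{\left(Q{\left(t{\left(5 \right)} \right)} \right)} y{\left(-5 \right)} = \left(-90\right) \left(-11\right) = 990$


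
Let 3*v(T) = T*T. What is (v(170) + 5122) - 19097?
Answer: -13025/3 ≈ -4341.7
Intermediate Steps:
v(T) = T²/3 (v(T) = (T*T)/3 = T²/3)
(v(170) + 5122) - 19097 = ((⅓)*170² + 5122) - 19097 = ((⅓)*28900 + 5122) - 19097 = (28900/3 + 5122) - 19097 = 44266/3 - 19097 = -13025/3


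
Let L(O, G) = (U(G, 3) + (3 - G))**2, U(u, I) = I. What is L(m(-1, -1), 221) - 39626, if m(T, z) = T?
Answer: 6599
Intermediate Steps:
L(O, G) = (6 - G)**2 (L(O, G) = (3 + (3 - G))**2 = (6 - G)**2)
L(m(-1, -1), 221) - 39626 = (6 - 1*221)**2 - 39626 = (6 - 221)**2 - 39626 = (-215)**2 - 39626 = 46225 - 39626 = 6599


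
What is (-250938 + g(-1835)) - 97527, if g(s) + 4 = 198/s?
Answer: -639440813/1835 ≈ -3.4847e+5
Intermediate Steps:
g(s) = -4 + 198/s
(-250938 + g(-1835)) - 97527 = (-250938 + (-4 + 198/(-1835))) - 97527 = (-250938 + (-4 + 198*(-1/1835))) - 97527 = (-250938 + (-4 - 198/1835)) - 97527 = (-250938 - 7538/1835) - 97527 = -460478768/1835 - 97527 = -639440813/1835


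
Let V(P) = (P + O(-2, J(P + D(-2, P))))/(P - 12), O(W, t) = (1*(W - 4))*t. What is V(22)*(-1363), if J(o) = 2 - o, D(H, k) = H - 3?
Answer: -76328/5 ≈ -15266.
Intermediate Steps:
D(H, k) = -3 + H
O(W, t) = t*(-4 + W) (O(W, t) = (1*(-4 + W))*t = (-4 + W)*t = t*(-4 + W))
V(P) = (-42 + 7*P)/(-12 + P) (V(P) = (P + (2 - (P + (-3 - 2)))*(-4 - 2))/(P - 12) = (P + (2 - (P - 5))*(-6))/(-12 + P) = (P + (2 - (-5 + P))*(-6))/(-12 + P) = (P + (2 + (5 - P))*(-6))/(-12 + P) = (P + (7 - P)*(-6))/(-12 + P) = (P + (-42 + 6*P))/(-12 + P) = (-42 + 7*P)/(-12 + P))
V(22)*(-1363) = (7*(-6 + 22)/(-12 + 22))*(-1363) = (7*16/10)*(-1363) = (7*(⅒)*16)*(-1363) = (56/5)*(-1363) = -76328/5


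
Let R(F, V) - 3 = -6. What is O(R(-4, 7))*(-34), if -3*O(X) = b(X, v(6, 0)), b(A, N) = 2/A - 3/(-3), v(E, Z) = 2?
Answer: 34/9 ≈ 3.7778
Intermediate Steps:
b(A, N) = 1 + 2/A (b(A, N) = 2/A - 3*(-⅓) = 2/A + 1 = 1 + 2/A)
R(F, V) = -3 (R(F, V) = 3 - 6 = -3)
O(X) = -(2 + X)/(3*X)
O(R(-4, 7))*(-34) = ((⅓)*(-2 - 1*(-3))/(-3))*(-34) = ((⅓)*(-⅓)*(-2 + 3))*(-34) = ((⅓)*(-⅓)*1)*(-34) = -⅑*(-34) = 34/9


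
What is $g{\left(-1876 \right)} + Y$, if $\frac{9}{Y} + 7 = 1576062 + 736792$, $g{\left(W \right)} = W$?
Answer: $- \frac{482100107}{256983} \approx -1876.0$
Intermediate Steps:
$Y = \frac{1}{256983}$ ($Y = \frac{9}{-7 + \left(1576062 + 736792\right)} = \frac{9}{-7 + 2312854} = \frac{9}{2312847} = 9 \cdot \frac{1}{2312847} = \frac{1}{256983} \approx 3.8913 \cdot 10^{-6}$)
$g{\left(-1876 \right)} + Y = -1876 + \frac{1}{256983} = - \frac{482100107}{256983}$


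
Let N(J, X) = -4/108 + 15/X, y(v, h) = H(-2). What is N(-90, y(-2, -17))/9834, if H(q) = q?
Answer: -37/48276 ≈ -0.00076643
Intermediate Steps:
y(v, h) = -2
N(J, X) = -1/27 + 15/X (N(J, X) = -4*1/108 + 15/X = -1/27 + 15/X)
N(-90, y(-2, -17))/9834 = ((1/27)*(405 - 1*(-2))/(-2))/9834 = ((1/27)*(-½)*(405 + 2))*(1/9834) = ((1/27)*(-½)*407)*(1/9834) = -407/54*1/9834 = -37/48276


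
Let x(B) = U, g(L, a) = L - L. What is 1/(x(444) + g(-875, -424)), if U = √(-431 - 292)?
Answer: -I*√723/723 ≈ -0.03719*I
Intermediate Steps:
g(L, a) = 0
U = I*√723 (U = √(-723) = I*√723 ≈ 26.889*I)
x(B) = I*√723
1/(x(444) + g(-875, -424)) = 1/(I*√723 + 0) = 1/(I*√723) = -I*√723/723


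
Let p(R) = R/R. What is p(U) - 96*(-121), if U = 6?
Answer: 11617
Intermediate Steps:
p(R) = 1
p(U) - 96*(-121) = 1 - 96*(-121) = 1 + 11616 = 11617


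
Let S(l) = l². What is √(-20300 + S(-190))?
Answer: 10*√158 ≈ 125.70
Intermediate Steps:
√(-20300 + S(-190)) = √(-20300 + (-190)²) = √(-20300 + 36100) = √15800 = 10*√158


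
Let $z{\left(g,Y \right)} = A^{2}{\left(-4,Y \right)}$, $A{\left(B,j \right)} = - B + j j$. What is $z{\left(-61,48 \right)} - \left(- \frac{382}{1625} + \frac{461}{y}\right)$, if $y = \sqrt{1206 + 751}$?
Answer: $\frac{8656154382}{1625} - \frac{461 \sqrt{1957}}{1957} \approx 5.3269 \cdot 10^{6}$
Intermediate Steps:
$A{\left(B,j \right)} = j^{2} - B$ ($A{\left(B,j \right)} = - B + j^{2} = j^{2} - B$)
$y = \sqrt{1957} \approx 44.238$
$z{\left(g,Y \right)} = \left(4 + Y^{2}\right)^{2}$ ($z{\left(g,Y \right)} = \left(Y^{2} - -4\right)^{2} = \left(Y^{2} + 4\right)^{2} = \left(4 + Y^{2}\right)^{2}$)
$z{\left(-61,48 \right)} - \left(- \frac{382}{1625} + \frac{461}{y}\right) = \left(4 + 48^{2}\right)^{2} - \left(- \frac{382}{1625} + 461 \frac{\sqrt{1957}}{1957}\right) = \left(4 + 2304\right)^{2} - \left(- \frac{382}{1625} + 461 \frac{\sqrt{1957}}{1957}\right) = 2308^{2} + \left(- \frac{461 \sqrt{1957}}{1957} + \frac{382}{1625}\right) = 5326864 + \left(\frac{382}{1625} - \frac{461 \sqrt{1957}}{1957}\right) = \frac{8656154382}{1625} - \frac{461 \sqrt{1957}}{1957}$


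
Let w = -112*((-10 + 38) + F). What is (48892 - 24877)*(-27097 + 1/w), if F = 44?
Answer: -1749174223045/2688 ≈ -6.5073e+8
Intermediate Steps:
w = -8064 (w = -112*((-10 + 38) + 44) = -112*(28 + 44) = -112*72 = -8064)
(48892 - 24877)*(-27097 + 1/w) = (48892 - 24877)*(-27097 + 1/(-8064)) = 24015*(-27097 - 1/8064) = 24015*(-218510209/8064) = -1749174223045/2688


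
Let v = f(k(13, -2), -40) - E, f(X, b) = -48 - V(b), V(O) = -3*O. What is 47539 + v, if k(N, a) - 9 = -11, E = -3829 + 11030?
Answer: 40170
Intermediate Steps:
E = 7201
k(N, a) = -2 (k(N, a) = 9 - 11 = -2)
f(X, b) = -48 + 3*b (f(X, b) = -48 - (-3)*b = -48 + 3*b)
v = -7369 (v = (-48 + 3*(-40)) - 1*7201 = (-48 - 120) - 7201 = -168 - 7201 = -7369)
47539 + v = 47539 - 7369 = 40170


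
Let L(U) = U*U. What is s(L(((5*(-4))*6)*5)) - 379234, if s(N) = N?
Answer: -19234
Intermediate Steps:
L(U) = U**2
s(L(((5*(-4))*6)*5)) - 379234 = (((5*(-4))*6)*5)**2 - 379234 = (-20*6*5)**2 - 379234 = (-120*5)**2 - 379234 = (-600)**2 - 379234 = 360000 - 379234 = -19234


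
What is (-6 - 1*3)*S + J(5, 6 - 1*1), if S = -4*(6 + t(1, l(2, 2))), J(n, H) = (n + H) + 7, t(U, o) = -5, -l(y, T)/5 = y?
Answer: 53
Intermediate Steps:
l(y, T) = -5*y
J(n, H) = 7 + H + n (J(n, H) = (H + n) + 7 = 7 + H + n)
S = -4 (S = -4*(6 - 5) = -4*1 = -4)
(-6 - 1*3)*S + J(5, 6 - 1*1) = (-6 - 1*3)*(-4) + (7 + (6 - 1*1) + 5) = (-6 - 3)*(-4) + (7 + (6 - 1) + 5) = -9*(-4) + (7 + 5 + 5) = 36 + 17 = 53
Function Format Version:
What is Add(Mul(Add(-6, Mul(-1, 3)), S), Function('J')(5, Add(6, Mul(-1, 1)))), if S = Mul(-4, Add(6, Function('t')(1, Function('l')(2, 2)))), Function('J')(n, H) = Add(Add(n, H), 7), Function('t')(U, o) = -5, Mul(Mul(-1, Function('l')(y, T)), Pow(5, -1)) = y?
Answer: 53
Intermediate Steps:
Function('l')(y, T) = Mul(-5, y)
Function('J')(n, H) = Add(7, H, n) (Function('J')(n, H) = Add(Add(H, n), 7) = Add(7, H, n))
S = -4 (S = Mul(-4, Add(6, -5)) = Mul(-4, 1) = -4)
Add(Mul(Add(-6, Mul(-1, 3)), S), Function('J')(5, Add(6, Mul(-1, 1)))) = Add(Mul(Add(-6, Mul(-1, 3)), -4), Add(7, Add(6, Mul(-1, 1)), 5)) = Add(Mul(Add(-6, -3), -4), Add(7, Add(6, -1), 5)) = Add(Mul(-9, -4), Add(7, 5, 5)) = Add(36, 17) = 53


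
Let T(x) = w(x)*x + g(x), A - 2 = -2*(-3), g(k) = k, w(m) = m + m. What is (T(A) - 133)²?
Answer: 9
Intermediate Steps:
w(m) = 2*m
A = 8 (A = 2 - 2*(-3) = 2 + 6 = 8)
T(x) = x + 2*x² (T(x) = (2*x)*x + x = 2*x² + x = x + 2*x²)
(T(A) - 133)² = (8*(1 + 2*8) - 133)² = (8*(1 + 16) - 133)² = (8*17 - 133)² = (136 - 133)² = 3² = 9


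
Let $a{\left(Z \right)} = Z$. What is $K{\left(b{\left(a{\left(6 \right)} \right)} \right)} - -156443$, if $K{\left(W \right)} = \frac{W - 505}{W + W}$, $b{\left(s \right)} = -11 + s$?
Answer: $156494$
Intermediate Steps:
$K{\left(W \right)} = \frac{-505 + W}{2 W}$
$K{\left(b{\left(a{\left(6 \right)} \right)} \right)} - -156443 = \frac{-505 + \left(-11 + 6\right)}{2 \left(-11 + 6\right)} - -156443 = \frac{-505 - 5}{2 \left(-5\right)} + 156443 = \frac{1}{2} \left(- \frac{1}{5}\right) \left(-510\right) + 156443 = 51 + 156443 = 156494$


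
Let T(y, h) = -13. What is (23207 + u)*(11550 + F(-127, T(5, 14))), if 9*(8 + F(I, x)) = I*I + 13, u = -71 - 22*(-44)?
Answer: 2892962080/9 ≈ 3.2144e+8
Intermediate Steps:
u = 897 (u = -71 + 968 = 897)
F(I, x) = -59/9 + I²/9 (F(I, x) = -8 + (I*I + 13)/9 = -8 + (I² + 13)/9 = -8 + (13 + I²)/9 = -8 + (13/9 + I²/9) = -59/9 + I²/9)
(23207 + u)*(11550 + F(-127, T(5, 14))) = (23207 + 897)*(11550 + (-59/9 + (⅑)*(-127)²)) = 24104*(11550 + (-59/9 + (⅑)*16129)) = 24104*(11550 + (-59/9 + 16129/9)) = 24104*(11550 + 16070/9) = 24104*(120020/9) = 2892962080/9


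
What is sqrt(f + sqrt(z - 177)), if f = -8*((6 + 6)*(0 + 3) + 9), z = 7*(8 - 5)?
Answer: sqrt(-360 + 2*I*sqrt(39)) ≈ 0.3291 + 18.977*I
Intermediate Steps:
z = 21 (z = 7*3 = 21)
f = -360 (f = -8*(12*3 + 9) = -8*(36 + 9) = -8*45 = -360)
sqrt(f + sqrt(z - 177)) = sqrt(-360 + sqrt(21 - 177)) = sqrt(-360 + sqrt(-156)) = sqrt(-360 + 2*I*sqrt(39))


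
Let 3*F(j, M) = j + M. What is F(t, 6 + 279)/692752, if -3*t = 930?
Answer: -25/2078256 ≈ -1.2029e-5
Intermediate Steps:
t = -310 (t = -⅓*930 = -310)
F(j, M) = M/3 + j/3 (F(j, M) = (j + M)/3 = (M + j)/3 = M/3 + j/3)
F(t, 6 + 279)/692752 = ((6 + 279)/3 + (⅓)*(-310))/692752 = ((⅓)*285 - 310/3)*(1/692752) = (95 - 310/3)*(1/692752) = -25/3*1/692752 = -25/2078256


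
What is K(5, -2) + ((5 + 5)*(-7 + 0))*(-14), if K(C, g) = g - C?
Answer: 973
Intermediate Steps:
K(5, -2) + ((5 + 5)*(-7 + 0))*(-14) = (-2 - 1*5) + ((5 + 5)*(-7 + 0))*(-14) = (-2 - 5) + (10*(-7))*(-14) = -7 - 70*(-14) = -7 + 980 = 973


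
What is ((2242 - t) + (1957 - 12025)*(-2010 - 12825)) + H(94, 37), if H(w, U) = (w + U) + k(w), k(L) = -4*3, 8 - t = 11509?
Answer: 149372642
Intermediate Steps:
t = -11501 (t = 8 - 1*11509 = 8 - 11509 = -11501)
k(L) = -12
H(w, U) = -12 + U + w (H(w, U) = (w + U) - 12 = (U + w) - 12 = -12 + U + w)
((2242 - t) + (1957 - 12025)*(-2010 - 12825)) + H(94, 37) = ((2242 - 1*(-11501)) + (1957 - 12025)*(-2010 - 12825)) + (-12 + 37 + 94) = ((2242 + 11501) - 10068*(-14835)) + 119 = (13743 + 149358780) + 119 = 149372523 + 119 = 149372642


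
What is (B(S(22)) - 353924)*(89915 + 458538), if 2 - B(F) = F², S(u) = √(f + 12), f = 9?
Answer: -194121100179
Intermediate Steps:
S(u) = √21 (S(u) = √(9 + 12) = √21)
B(F) = 2 - F²
(B(S(22)) - 353924)*(89915 + 458538) = ((2 - (√21)²) - 353924)*(89915 + 458538) = ((2 - 1*21) - 353924)*548453 = ((2 - 21) - 353924)*548453 = (-19 - 353924)*548453 = -353943*548453 = -194121100179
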